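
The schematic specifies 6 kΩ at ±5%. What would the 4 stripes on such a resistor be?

6000 Ω = 60 × 10^2.
6 → blue
0 → black
Multiplier 10^2 → red.
±5% tolerance → gold.

blue, black, red, gold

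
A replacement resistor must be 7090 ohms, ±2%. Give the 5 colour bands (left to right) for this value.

violet, black, white, brown, red

7090 Ω = 709 × 10^1.
7 → violet
0 → black
9 → white
Multiplier 10^1 → brown.
±2% tolerance → red.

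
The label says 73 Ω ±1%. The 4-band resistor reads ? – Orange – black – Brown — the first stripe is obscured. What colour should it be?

73 Ω = 73 × 10^0.
The first band gives digit 7 of the significand, and 7 is violet.

violet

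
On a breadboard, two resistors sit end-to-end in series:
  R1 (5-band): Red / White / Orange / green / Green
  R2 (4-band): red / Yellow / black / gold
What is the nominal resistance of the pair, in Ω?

R1: red, white, orange → 293; green ×10^5 → 29300000 Ω.
R2: red, yellow → 24; black ×1 → 24 Ω.
Series: 29300000 + 24 = 29300024 Ω.

29300024 Ω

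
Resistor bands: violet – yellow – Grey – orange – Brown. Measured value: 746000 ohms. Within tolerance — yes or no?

Violet → 7 (first significant figure)
Yellow → 4 (second significant figure)
Grey → 8 (third significant figure)
Orange → ×10^3 multiplier
Brown → ±1% tolerance
748 × 1000 = 748000 Ω
Allowed range: 740520 Ω to 755480 Ω.
746000 ohms lies inside that range.

yes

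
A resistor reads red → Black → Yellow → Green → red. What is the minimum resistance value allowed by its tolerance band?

19992000 Ω

Red → 2 (first significant figure)
Black → 0 (second significant figure)
Yellow → 4 (third significant figure)
Green → ×10^5 multiplier
Red → ±2% tolerance
204 × 100000 = 20400000 Ω
Minimum = 20400000 × (1 − 2/100) = 19992000 Ω.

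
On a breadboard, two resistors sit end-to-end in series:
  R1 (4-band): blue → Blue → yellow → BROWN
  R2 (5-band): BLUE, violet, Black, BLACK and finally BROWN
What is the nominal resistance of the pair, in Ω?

660670 Ω

R1: blue, blue → 66; yellow ×10^4 → 660000 Ω.
R2: blue, violet, black → 670; black ×1 → 670 Ω.
Series: 660000 + 670 = 660670 Ω.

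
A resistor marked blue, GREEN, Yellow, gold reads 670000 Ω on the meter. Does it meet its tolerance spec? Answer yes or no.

Blue → 6 (first significant figure)
Green → 5 (second significant figure)
Yellow → ×10^4 multiplier
Gold → ±5% tolerance
65 × 10000 = 650000 Ω
Allowed range: 617500 Ω to 682500 Ω.
670000 Ω lies inside that range.

yes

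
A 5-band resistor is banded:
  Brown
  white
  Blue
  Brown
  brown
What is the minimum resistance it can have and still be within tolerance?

1940.4 Ω

Brown → 1 (first significant figure)
White → 9 (second significant figure)
Blue → 6 (third significant figure)
Brown → ×10 multiplier
Brown → ±1% tolerance
196 × 10 = 1960 Ω
Minimum = 1960 × (1 − 1/100) = 1940.4 Ω.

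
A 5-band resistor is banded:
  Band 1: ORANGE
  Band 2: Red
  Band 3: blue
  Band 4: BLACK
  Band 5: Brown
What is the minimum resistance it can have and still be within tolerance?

322.74 Ω

Orange → 3 (first significant figure)
Red → 2 (second significant figure)
Blue → 6 (third significant figure)
Black → ×1 multiplier
Brown → ±1% tolerance
326 × 1 = 326 Ω
Minimum = 326 × (1 − 1/100) = 322.74 Ω.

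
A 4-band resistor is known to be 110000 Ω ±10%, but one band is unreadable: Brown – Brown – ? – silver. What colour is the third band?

yellow

110000 Ω = 11 × 10^4.
The third band is the multiplier, 10^4, which is yellow.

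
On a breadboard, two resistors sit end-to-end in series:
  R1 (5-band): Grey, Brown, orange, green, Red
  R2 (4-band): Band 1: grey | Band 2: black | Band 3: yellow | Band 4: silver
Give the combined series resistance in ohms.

R1: grey, brown, orange → 813; green ×10^5 → 81300000 Ω.
R2: grey, black → 80; yellow ×10^4 → 800000 Ω.
Series: 81300000 + 800000 = 82100000 Ω.

82100000 Ω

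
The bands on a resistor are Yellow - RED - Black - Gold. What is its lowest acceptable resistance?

Yellow → 4 (first significant figure)
Red → 2 (second significant figure)
Black → ×1 multiplier
Gold → ±5% tolerance
42 × 1 = 42 Ω
Lowest = 42 × (1 − 5/100) = 39.9 Ω.

39.9 Ω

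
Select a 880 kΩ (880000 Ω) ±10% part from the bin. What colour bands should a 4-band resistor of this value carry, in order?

880000 Ω = 88 × 10^4.
8 → grey
8 → grey
Multiplier 10^4 → yellow.
±10% tolerance → silver.

grey, grey, yellow, silver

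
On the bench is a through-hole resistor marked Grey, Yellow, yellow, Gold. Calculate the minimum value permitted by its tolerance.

798000 Ω

Grey → 8 (first significant figure)
Yellow → 4 (second significant figure)
Yellow → ×10^4 multiplier
Gold → ±5% tolerance
84 × 10000 = 840000 Ω
Minimum = 840000 × (1 − 5/100) = 798000 Ω.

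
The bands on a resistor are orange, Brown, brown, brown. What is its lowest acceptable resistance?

306.9 Ω

Orange → 3 (first significant figure)
Brown → 1 (second significant figure)
Brown → ×10 multiplier
Brown → ±1% tolerance
31 × 10 = 310 Ω
Lowest = 310 × (1 − 1/100) = 306.9 Ω.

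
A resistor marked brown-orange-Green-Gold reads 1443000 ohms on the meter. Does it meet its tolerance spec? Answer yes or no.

Brown → 1 (first significant figure)
Orange → 3 (second significant figure)
Green → ×10^5 multiplier
Gold → ±5% tolerance
13 × 100000 = 1300000 Ω
Allowed range: 1235000 Ω to 1365000 Ω.
1443000 ohms lies outside that range.

no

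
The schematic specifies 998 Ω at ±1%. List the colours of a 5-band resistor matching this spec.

white, white, grey, black, brown

998 Ω = 998 × 10^0.
9 → white
9 → white
8 → grey
Multiplier 10^0 → black.
±1% tolerance → brown.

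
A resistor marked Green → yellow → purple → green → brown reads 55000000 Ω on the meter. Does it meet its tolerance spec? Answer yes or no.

yes

Green → 5 (first significant figure)
Yellow → 4 (second significant figure)
Violet → 7 (third significant figure)
Green → ×10^5 multiplier
Brown → ±1% tolerance
547 × 100000 = 54700000 Ω
Allowed range: 54153000 Ω to 55247000 Ω.
55000000 Ω lies inside that range.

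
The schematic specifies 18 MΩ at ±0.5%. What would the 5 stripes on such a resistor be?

brown, grey, black, green, green

18000000 Ω = 180 × 10^5.
1 → brown
8 → grey
0 → black
Multiplier 10^5 → green.
±0.5% tolerance → green.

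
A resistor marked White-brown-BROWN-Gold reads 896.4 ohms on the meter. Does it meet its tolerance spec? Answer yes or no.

White → 9 (first significant figure)
Brown → 1 (second significant figure)
Brown → ×10 multiplier
Gold → ±5% tolerance
91 × 10 = 910 Ω
Allowed range: 864.5 Ω to 955.5 Ω.
896.4 ohms lies inside that range.

yes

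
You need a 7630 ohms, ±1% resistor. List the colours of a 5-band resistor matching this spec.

violet, blue, orange, brown, brown

7630 Ω = 763 × 10^1.
7 → violet
6 → blue
3 → orange
Multiplier 10^1 → brown.
±1% tolerance → brown.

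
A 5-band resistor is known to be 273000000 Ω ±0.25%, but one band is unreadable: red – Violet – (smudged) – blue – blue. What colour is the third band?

273000000 Ω = 273 × 10^6.
The third band gives digit 3 of the significand, and 3 is orange.

orange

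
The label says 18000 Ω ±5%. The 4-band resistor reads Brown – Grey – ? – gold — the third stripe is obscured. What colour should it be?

orange

18000 Ω = 18 × 10^3.
The third band is the multiplier, 10^3, which is orange.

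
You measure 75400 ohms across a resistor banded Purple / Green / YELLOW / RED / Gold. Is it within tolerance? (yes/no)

yes

Violet → 7 (first significant figure)
Green → 5 (second significant figure)
Yellow → 4 (third significant figure)
Red → ×10^2 multiplier
Gold → ±5% tolerance
754 × 100 = 75400 Ω
Allowed range: 71630 Ω to 79170 Ω.
75400 ohms lies inside that range.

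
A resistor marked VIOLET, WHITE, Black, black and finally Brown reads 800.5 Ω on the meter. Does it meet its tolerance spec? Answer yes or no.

Violet → 7 (first significant figure)
White → 9 (second significant figure)
Black → 0 (third significant figure)
Black → ×1 multiplier
Brown → ±1% tolerance
790 × 1 = 790 Ω
Allowed range: 782.1 Ω to 797.9 Ω.
800.5 Ω lies outside that range.

no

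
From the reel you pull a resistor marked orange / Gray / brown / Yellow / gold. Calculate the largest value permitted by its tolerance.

Orange → 3 (first significant figure)
Grey → 8 (second significant figure)
Brown → 1 (third significant figure)
Yellow → ×10^4 multiplier
Gold → ±5% tolerance
381 × 10000 = 3810000 Ω
Largest = 3810000 × (1 + 5/100) = 4000500 Ω.

4000500 Ω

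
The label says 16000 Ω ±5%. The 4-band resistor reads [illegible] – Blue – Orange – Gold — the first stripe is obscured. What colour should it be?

16000 Ω = 16 × 10^3.
The first band gives digit 1 of the significand, and 1 is brown.

brown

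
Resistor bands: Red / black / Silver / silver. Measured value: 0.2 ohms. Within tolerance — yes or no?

Red → 2 (first significant figure)
Black → 0 (second significant figure)
Silver → ×0.01 multiplier
Silver → ±10% tolerance
20 × 0.01 = 0.2 Ω
Allowed range: 0.18 Ω to 0.22 Ω.
0.2 ohms lies inside that range.

yes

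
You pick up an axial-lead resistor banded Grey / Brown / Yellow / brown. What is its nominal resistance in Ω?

Grey → 8 (first significant figure)
Brown → 1 (second significant figure)
Yellow → ×10^4 multiplier
81 × 10000 = 810000 Ω

810000 Ω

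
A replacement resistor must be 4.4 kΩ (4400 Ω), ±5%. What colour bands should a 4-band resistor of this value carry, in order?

4400 Ω = 44 × 10^2.
4 → yellow
4 → yellow
Multiplier 10^2 → red.
±5% tolerance → gold.

yellow, yellow, red, gold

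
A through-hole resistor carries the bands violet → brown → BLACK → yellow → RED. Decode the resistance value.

Violet → 7 (first significant figure)
Brown → 1 (second significant figure)
Black → 0 (third significant figure)
Yellow → ×10^4 multiplier
710 × 10000 = 7100000 Ω

7100000 Ω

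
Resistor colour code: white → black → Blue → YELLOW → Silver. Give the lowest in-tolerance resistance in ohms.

White → 9 (first significant figure)
Black → 0 (second significant figure)
Blue → 6 (third significant figure)
Yellow → ×10^4 multiplier
Silver → ±10% tolerance
906 × 10000 = 9060000 Ω
Lowest = 9060000 × (1 − 10/100) = 8154000 Ω.

8154000 Ω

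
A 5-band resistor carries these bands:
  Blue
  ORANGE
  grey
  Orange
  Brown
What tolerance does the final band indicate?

±1%

The last band, brown, is the tolerance band.
Brown corresponds to ±1%.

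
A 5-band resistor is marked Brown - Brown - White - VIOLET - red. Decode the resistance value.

1190000000 Ω

Brown → 1 (first significant figure)
Brown → 1 (second significant figure)
White → 9 (third significant figure)
Violet → ×10^7 multiplier
119 × 10000000 = 1190000000 Ω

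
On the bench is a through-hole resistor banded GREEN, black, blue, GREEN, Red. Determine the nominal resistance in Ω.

Green → 5 (first significant figure)
Black → 0 (second significant figure)
Blue → 6 (third significant figure)
Green → ×10^5 multiplier
506 × 100000 = 50600000 Ω

50600000 Ω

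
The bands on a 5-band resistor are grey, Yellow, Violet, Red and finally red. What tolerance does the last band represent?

±2%

The last band, red, is the tolerance band.
Red corresponds to ±2%.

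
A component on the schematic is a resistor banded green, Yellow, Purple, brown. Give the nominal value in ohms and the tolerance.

540000000 Ω ±1%

Green → 5 (first significant figure)
Yellow → 4 (second significant figure)
Violet → ×10^7 multiplier
Brown → ±1% tolerance
54 × 10000000 = 540000000 Ω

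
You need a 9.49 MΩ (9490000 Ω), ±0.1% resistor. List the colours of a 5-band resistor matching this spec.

9490000 Ω = 949 × 10^4.
9 → white
4 → yellow
9 → white
Multiplier 10^4 → yellow.
±0.1% tolerance → violet.

white, yellow, white, yellow, violet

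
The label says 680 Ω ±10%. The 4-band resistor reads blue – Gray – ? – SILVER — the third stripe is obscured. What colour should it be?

680 Ω = 68 × 10^1.
The third band is the multiplier, 10^1, which is brown.

brown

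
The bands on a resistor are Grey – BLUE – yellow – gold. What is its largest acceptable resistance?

Grey → 8 (first significant figure)
Blue → 6 (second significant figure)
Yellow → ×10^4 multiplier
Gold → ±5% tolerance
86 × 10000 = 860000 Ω
Largest = 860000 × (1 + 5/100) = 903000 Ω.

903000 Ω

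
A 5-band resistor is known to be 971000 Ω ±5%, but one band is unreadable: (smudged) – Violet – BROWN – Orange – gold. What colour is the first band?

971000 Ω = 971 × 10^3.
The first band gives digit 9 of the significand, and 9 is white.

white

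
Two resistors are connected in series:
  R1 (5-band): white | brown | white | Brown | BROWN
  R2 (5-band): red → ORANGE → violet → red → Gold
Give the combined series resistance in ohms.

R1: white, brown, white → 919; brown ×10 → 9190 Ω.
R2: red, orange, violet → 237; red ×10^2 → 23700 Ω.
Series: 9190 + 23700 = 32890 Ω.

32890 Ω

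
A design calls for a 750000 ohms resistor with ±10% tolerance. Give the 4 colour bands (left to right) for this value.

750000 Ω = 75 × 10^4.
7 → violet
5 → green
Multiplier 10^4 → yellow.
±10% tolerance → silver.

violet, green, yellow, silver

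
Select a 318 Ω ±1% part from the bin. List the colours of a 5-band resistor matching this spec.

318 Ω = 318 × 10^0.
3 → orange
1 → brown
8 → grey
Multiplier 10^0 → black.
±1% tolerance → brown.

orange, brown, grey, black, brown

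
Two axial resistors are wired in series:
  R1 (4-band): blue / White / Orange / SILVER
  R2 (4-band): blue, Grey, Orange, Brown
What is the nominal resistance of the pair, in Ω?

R1: blue, white → 69; orange ×10^3 → 69000 Ω.
R2: blue, grey → 68; orange ×10^3 → 68000 Ω.
Series: 69000 + 68000 = 137000 Ω.

137000 Ω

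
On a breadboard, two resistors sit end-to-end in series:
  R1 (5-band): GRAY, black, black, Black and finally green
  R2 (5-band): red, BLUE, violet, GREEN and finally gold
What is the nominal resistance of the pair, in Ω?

R1: grey, black, black → 800; black ×1 → 800 Ω.
R2: red, blue, violet → 267; green ×10^5 → 26700000 Ω.
Series: 800 + 26700000 = 26700800 Ω.

26700800 Ω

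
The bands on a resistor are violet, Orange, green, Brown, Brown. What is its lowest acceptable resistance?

Violet → 7 (first significant figure)
Orange → 3 (second significant figure)
Green → 5 (third significant figure)
Brown → ×10 multiplier
Brown → ±1% tolerance
735 × 10 = 7350 Ω
Lowest = 7350 × (1 − 1/100) = 7276.5 Ω.

7276.5 Ω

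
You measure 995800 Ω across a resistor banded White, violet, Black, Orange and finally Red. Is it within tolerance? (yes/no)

White → 9 (first significant figure)
Violet → 7 (second significant figure)
Black → 0 (third significant figure)
Orange → ×10^3 multiplier
Red → ±2% tolerance
970 × 1000 = 970000 Ω
Allowed range: 950600 Ω to 989400 Ω.
995800 Ω lies outside that range.

no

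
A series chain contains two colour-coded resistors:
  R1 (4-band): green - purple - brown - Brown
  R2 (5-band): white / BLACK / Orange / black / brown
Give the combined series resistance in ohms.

R1: green, violet → 57; brown ×10 → 570 Ω.
R2: white, black, orange → 903; black ×1 → 903 Ω.
Series: 570 + 903 = 1473 Ω.

1473 Ω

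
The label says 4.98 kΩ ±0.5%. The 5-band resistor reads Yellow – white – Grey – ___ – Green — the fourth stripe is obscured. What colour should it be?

brown

4980 Ω = 498 × 10^1.
The fourth band is the multiplier, 10^1, which is brown.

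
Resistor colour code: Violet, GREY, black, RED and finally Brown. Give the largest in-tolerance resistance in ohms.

Violet → 7 (first significant figure)
Grey → 8 (second significant figure)
Black → 0 (third significant figure)
Red → ×10^2 multiplier
Brown → ±1% tolerance
780 × 100 = 78000 Ω
Largest = 78000 × (1 + 1/100) = 78780 Ω.

78780 Ω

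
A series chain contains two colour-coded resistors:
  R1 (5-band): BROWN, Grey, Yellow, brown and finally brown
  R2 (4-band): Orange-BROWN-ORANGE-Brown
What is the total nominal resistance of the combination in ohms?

32840 Ω

R1: brown, grey, yellow → 184; brown ×10 → 1840 Ω.
R2: orange, brown → 31; orange ×10^3 → 31000 Ω.
Series: 1840 + 31000 = 32840 Ω.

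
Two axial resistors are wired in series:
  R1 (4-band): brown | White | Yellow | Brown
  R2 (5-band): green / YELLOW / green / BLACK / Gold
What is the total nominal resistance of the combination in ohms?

190545 Ω

R1: brown, white → 19; yellow ×10^4 → 190000 Ω.
R2: green, yellow, green → 545; black ×1 → 545 Ω.
Series: 190000 + 545 = 190545 Ω.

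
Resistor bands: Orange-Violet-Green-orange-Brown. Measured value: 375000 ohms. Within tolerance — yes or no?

Orange → 3 (first significant figure)
Violet → 7 (second significant figure)
Green → 5 (third significant figure)
Orange → ×10^3 multiplier
Brown → ±1% tolerance
375 × 1000 = 375000 Ω
Allowed range: 371250 Ω to 378750 Ω.
375000 ohms lies inside that range.

yes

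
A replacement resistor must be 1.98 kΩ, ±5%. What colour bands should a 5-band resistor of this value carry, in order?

brown, white, grey, brown, gold

1980 Ω = 198 × 10^1.
1 → brown
9 → white
8 → grey
Multiplier 10^1 → brown.
±5% tolerance → gold.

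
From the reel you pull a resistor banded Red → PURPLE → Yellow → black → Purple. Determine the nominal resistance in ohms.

274 Ω

Red → 2 (first significant figure)
Violet → 7 (second significant figure)
Yellow → 4 (third significant figure)
Black → ×1 multiplier
274 × 1 = 274 Ω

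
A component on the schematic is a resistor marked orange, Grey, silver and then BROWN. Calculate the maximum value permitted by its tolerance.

0.3838 Ω

Orange → 3 (first significant figure)
Grey → 8 (second significant figure)
Silver → ×0.01 multiplier
Brown → ±1% tolerance
38 × 0.01 = 0.38 Ω
Maximum = 0.38 × (1 + 1/100) = 0.3838 Ω.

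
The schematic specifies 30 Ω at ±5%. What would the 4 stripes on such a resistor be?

30 Ω = 30 × 10^0.
3 → orange
0 → black
Multiplier 10^0 → black.
±5% tolerance → gold.

orange, black, black, gold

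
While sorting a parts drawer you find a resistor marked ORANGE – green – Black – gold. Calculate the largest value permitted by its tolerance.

36.75 Ω

Orange → 3 (first significant figure)
Green → 5 (second significant figure)
Black → ×1 multiplier
Gold → ±5% tolerance
35 × 1 = 35 Ω
Largest = 35 × (1 + 5/100) = 36.75 Ω.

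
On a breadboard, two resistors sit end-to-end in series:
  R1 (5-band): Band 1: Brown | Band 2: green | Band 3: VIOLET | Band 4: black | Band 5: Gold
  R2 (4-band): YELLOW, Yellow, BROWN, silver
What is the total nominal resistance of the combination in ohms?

R1: brown, green, violet → 157; black ×1 → 157 Ω.
R2: yellow, yellow → 44; brown ×10 → 440 Ω.
Series: 157 + 440 = 597 Ω.

597 Ω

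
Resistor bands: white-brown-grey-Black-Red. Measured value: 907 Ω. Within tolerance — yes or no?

White → 9 (first significant figure)
Brown → 1 (second significant figure)
Grey → 8 (third significant figure)
Black → ×1 multiplier
Red → ±2% tolerance
918 × 1 = 918 Ω
Allowed range: 899.64 Ω to 936.36 Ω.
907 Ω lies inside that range.

yes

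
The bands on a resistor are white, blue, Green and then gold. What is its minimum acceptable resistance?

9120000 Ω

White → 9 (first significant figure)
Blue → 6 (second significant figure)
Green → ×10^5 multiplier
Gold → ±5% tolerance
96 × 100000 = 9600000 Ω
Minimum = 9600000 × (1 − 5/100) = 9120000 Ω.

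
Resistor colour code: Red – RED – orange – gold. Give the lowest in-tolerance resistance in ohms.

Red → 2 (first significant figure)
Red → 2 (second significant figure)
Orange → ×10^3 multiplier
Gold → ±5% tolerance
22 × 1000 = 22000 Ω
Lowest = 22000 × (1 − 5/100) = 20900 Ω.

20900 Ω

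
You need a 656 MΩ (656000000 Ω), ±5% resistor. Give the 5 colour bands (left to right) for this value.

blue, green, blue, blue, gold

656000000 Ω = 656 × 10^6.
6 → blue
5 → green
6 → blue
Multiplier 10^6 → blue.
±5% tolerance → gold.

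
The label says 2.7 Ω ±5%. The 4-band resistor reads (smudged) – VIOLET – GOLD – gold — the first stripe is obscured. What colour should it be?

red

2.7 Ω = 27 × 10^-1.
The first band gives digit 2 of the significand, and 2 is red.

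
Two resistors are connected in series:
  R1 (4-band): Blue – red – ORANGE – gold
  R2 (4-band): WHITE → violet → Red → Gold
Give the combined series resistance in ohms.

R1: blue, red → 62; orange ×10^3 → 62000 Ω.
R2: white, violet → 97; red ×10^2 → 9700 Ω.
Series: 62000 + 9700 = 71700 Ω.

71700 Ω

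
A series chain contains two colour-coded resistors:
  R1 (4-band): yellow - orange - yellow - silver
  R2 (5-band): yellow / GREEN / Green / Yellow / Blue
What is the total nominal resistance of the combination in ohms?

R1: yellow, orange → 43; yellow ×10^4 → 430000 Ω.
R2: yellow, green, green → 455; yellow ×10^4 → 4550000 Ω.
Series: 430000 + 4550000 = 4980000 Ω.

4980000 Ω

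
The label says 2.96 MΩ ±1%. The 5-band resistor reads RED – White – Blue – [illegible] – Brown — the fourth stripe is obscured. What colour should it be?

yellow

2960000 Ω = 296 × 10^4.
The fourth band is the multiplier, 10^4, which is yellow.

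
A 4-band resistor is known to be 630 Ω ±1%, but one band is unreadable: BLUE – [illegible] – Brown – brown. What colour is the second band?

orange

630 Ω = 63 × 10^1.
The second band gives digit 3 of the significand, and 3 is orange.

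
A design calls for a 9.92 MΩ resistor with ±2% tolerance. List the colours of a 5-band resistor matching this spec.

9920000 Ω = 992 × 10^4.
9 → white
9 → white
2 → red
Multiplier 10^4 → yellow.
±2% tolerance → red.

white, white, red, yellow, red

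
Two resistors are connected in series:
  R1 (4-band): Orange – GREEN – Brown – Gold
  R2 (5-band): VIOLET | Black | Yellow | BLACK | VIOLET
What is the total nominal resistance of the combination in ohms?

R1: orange, green → 35; brown ×10 → 350 Ω.
R2: violet, black, yellow → 704; black ×1 → 704 Ω.
Series: 350 + 704 = 1054 Ω.

1054 Ω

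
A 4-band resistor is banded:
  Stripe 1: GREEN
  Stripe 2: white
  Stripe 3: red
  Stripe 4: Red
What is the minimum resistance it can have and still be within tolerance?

Green → 5 (first significant figure)
White → 9 (second significant figure)
Red → ×10^2 multiplier
Red → ±2% tolerance
59 × 100 = 5900 Ω
Minimum = 5900 × (1 − 2/100) = 5782 Ω.

5782 Ω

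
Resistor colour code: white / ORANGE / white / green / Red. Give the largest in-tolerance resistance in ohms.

White → 9 (first significant figure)
Orange → 3 (second significant figure)
White → 9 (third significant figure)
Green → ×10^5 multiplier
Red → ±2% tolerance
939 × 100000 = 93900000 Ω
Largest = 93900000 × (1 + 2/100) = 95778000 Ω.

95778000 Ω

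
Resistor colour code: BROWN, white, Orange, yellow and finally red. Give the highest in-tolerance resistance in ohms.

1968600 Ω

Brown → 1 (first significant figure)
White → 9 (second significant figure)
Orange → 3 (third significant figure)
Yellow → ×10^4 multiplier
Red → ±2% tolerance
193 × 10000 = 1930000 Ω
Highest = 1930000 × (1 + 2/100) = 1968600 Ω.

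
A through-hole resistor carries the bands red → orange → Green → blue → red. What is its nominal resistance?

Red → 2 (first significant figure)
Orange → 3 (second significant figure)
Green → 5 (third significant figure)
Blue → ×10^6 multiplier
235 × 1000000 = 235000000 Ω

235000000 Ω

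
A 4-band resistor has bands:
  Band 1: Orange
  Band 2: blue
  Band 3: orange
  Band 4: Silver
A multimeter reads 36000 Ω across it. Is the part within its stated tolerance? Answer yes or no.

Orange → 3 (first significant figure)
Blue → 6 (second significant figure)
Orange → ×10^3 multiplier
Silver → ±10% tolerance
36 × 1000 = 36000 Ω
Allowed range: 32400 Ω to 39600 Ω.
36000 Ω lies inside that range.

yes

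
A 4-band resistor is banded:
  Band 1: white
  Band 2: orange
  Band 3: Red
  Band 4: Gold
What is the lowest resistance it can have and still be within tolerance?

8835 Ω

White → 9 (first significant figure)
Orange → 3 (second significant figure)
Red → ×10^2 multiplier
Gold → ±5% tolerance
93 × 100 = 9300 Ω
Lowest = 9300 × (1 − 5/100) = 8835 Ω.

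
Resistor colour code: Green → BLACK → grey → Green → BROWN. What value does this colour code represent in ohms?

Green → 5 (first significant figure)
Black → 0 (second significant figure)
Grey → 8 (third significant figure)
Green → ×10^5 multiplier
508 × 100000 = 50800000 Ω

50800000 Ω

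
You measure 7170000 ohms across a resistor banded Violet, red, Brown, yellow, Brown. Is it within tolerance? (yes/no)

yes

Violet → 7 (first significant figure)
Red → 2 (second significant figure)
Brown → 1 (third significant figure)
Yellow → ×10^4 multiplier
Brown → ±1% tolerance
721 × 10000 = 7210000 Ω
Allowed range: 7137900 Ω to 7282100 Ω.
7170000 ohms lies inside that range.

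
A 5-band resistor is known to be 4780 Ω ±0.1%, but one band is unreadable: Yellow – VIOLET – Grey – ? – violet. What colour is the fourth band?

4780 Ω = 478 × 10^1.
The fourth band is the multiplier, 10^1, which is brown.

brown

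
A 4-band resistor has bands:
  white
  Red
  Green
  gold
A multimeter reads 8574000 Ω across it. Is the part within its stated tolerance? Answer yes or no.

no

White → 9 (first significant figure)
Red → 2 (second significant figure)
Green → ×10^5 multiplier
Gold → ±5% tolerance
92 × 100000 = 9200000 Ω
Allowed range: 8740000 Ω to 9660000 Ω.
8574000 Ω lies outside that range.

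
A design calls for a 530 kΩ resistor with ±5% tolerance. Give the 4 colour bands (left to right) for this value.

green, orange, yellow, gold

530000 Ω = 53 × 10^4.
5 → green
3 → orange
Multiplier 10^4 → yellow.
±5% tolerance → gold.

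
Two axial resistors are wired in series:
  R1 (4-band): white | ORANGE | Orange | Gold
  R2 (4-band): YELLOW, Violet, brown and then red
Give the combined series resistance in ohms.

93470 Ω

R1: white, orange → 93; orange ×10^3 → 93000 Ω.
R2: yellow, violet → 47; brown ×10 → 470 Ω.
Series: 93000 + 470 = 93470 Ω.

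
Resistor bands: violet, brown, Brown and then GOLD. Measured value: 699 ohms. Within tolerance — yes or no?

yes

Violet → 7 (first significant figure)
Brown → 1 (second significant figure)
Brown → ×10 multiplier
Gold → ±5% tolerance
71 × 10 = 710 Ω
Allowed range: 674.5 Ω to 745.5 Ω.
699 ohms lies inside that range.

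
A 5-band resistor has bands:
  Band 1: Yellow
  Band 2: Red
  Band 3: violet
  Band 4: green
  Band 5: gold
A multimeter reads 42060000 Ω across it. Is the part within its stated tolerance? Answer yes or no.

Yellow → 4 (first significant figure)
Red → 2 (second significant figure)
Violet → 7 (third significant figure)
Green → ×10^5 multiplier
Gold → ±5% tolerance
427 × 100000 = 42700000 Ω
Allowed range: 40565000 Ω to 44835000 Ω.
42060000 Ω lies inside that range.

yes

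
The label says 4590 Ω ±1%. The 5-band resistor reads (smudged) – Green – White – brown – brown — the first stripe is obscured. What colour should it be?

yellow

4590 Ω = 459 × 10^1.
The first band gives digit 4 of the significand, and 4 is yellow.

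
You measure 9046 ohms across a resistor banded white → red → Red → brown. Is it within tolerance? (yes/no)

White → 9 (first significant figure)
Red → 2 (second significant figure)
Red → ×10^2 multiplier
Brown → ±1% tolerance
92 × 100 = 9200 Ω
Allowed range: 9108 Ω to 9292 Ω.
9046 ohms lies outside that range.

no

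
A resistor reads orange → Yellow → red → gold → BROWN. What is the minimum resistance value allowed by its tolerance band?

33.858 Ω

Orange → 3 (first significant figure)
Yellow → 4 (second significant figure)
Red → 2 (third significant figure)
Gold → ×0.1 multiplier
Brown → ±1% tolerance
342 × 0.1 = 34.2 Ω
Minimum = 34.2 × (1 − 1/100) = 33.858 Ω.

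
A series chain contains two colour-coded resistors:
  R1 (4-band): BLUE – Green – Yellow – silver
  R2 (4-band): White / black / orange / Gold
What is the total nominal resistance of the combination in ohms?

740000 Ω

R1: blue, green → 65; yellow ×10^4 → 650000 Ω.
R2: white, black → 90; orange ×10^3 → 90000 Ω.
Series: 650000 + 90000 = 740000 Ω.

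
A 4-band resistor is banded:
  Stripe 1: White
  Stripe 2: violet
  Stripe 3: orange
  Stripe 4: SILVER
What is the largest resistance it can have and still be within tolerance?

106700 Ω

White → 9 (first significant figure)
Violet → 7 (second significant figure)
Orange → ×10^3 multiplier
Silver → ±10% tolerance
97 × 1000 = 97000 Ω
Largest = 97000 × (1 + 10/100) = 106700 Ω.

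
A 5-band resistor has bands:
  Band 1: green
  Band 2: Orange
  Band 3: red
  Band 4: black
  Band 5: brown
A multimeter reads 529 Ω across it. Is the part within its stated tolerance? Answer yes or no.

Green → 5 (first significant figure)
Orange → 3 (second significant figure)
Red → 2 (third significant figure)
Black → ×1 multiplier
Brown → ±1% tolerance
532 × 1 = 532 Ω
Allowed range: 526.68 Ω to 537.32 Ω.
529 Ω lies inside that range.

yes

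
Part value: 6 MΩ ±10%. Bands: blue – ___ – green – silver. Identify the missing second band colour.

6000000 Ω = 60 × 10^5.
The second band gives digit 0 of the significand, and 0 is black.

black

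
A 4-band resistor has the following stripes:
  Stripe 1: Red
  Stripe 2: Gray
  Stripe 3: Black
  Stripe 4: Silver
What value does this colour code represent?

28 Ω

Red → 2 (first significant figure)
Grey → 8 (second significant figure)
Black → ×1 multiplier
28 × 1 = 28 Ω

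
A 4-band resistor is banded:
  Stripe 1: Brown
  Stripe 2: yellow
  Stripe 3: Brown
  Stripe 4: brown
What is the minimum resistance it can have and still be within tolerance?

138.6 Ω

Brown → 1 (first significant figure)
Yellow → 4 (second significant figure)
Brown → ×10 multiplier
Brown → ±1% tolerance
14 × 10 = 140 Ω
Minimum = 140 × (1 − 1/100) = 138.6 Ω.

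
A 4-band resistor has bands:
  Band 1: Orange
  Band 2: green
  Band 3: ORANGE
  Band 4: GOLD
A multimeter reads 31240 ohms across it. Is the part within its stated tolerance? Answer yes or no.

no

Orange → 3 (first significant figure)
Green → 5 (second significant figure)
Orange → ×10^3 multiplier
Gold → ±5% tolerance
35 × 1000 = 35000 Ω
Allowed range: 33250 Ω to 36750 Ω.
31240 ohms lies outside that range.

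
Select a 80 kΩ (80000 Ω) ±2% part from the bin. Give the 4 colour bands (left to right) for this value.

grey, black, orange, red

80000 Ω = 80 × 10^3.
8 → grey
0 → black
Multiplier 10^3 → orange.
±2% tolerance → red.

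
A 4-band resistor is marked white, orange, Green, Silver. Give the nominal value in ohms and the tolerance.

9300000 Ω ±10%

White → 9 (first significant figure)
Orange → 3 (second significant figure)
Green → ×10^5 multiplier
Silver → ±10% tolerance
93 × 100000 = 9300000 Ω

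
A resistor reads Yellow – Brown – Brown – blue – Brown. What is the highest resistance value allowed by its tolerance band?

Yellow → 4 (first significant figure)
Brown → 1 (second significant figure)
Brown → 1 (third significant figure)
Blue → ×10^6 multiplier
Brown → ±1% tolerance
411 × 1000000 = 411000000 Ω
Highest = 411000000 × (1 + 1/100) = 415110000 Ω.

415110000 Ω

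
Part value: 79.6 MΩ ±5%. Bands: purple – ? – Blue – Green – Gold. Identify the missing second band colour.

white

79600000 Ω = 796 × 10^5.
The second band gives digit 9 of the significand, and 9 is white.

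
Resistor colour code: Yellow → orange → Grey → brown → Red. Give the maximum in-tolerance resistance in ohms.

Yellow → 4 (first significant figure)
Orange → 3 (second significant figure)
Grey → 8 (third significant figure)
Brown → ×10 multiplier
Red → ±2% tolerance
438 × 10 = 4380 Ω
Maximum = 4380 × (1 + 2/100) = 4467.6 Ω.

4467.6 Ω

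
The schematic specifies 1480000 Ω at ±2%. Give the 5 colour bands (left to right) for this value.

brown, yellow, grey, yellow, red

1480000 Ω = 148 × 10^4.
1 → brown
4 → yellow
8 → grey
Multiplier 10^4 → yellow.
±2% tolerance → red.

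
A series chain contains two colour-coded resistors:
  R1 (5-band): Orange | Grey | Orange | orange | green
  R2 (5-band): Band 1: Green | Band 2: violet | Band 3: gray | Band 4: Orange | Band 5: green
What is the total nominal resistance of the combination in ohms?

961000 Ω

R1: orange, grey, orange → 383; orange ×10^3 → 383000 Ω.
R2: green, violet, grey → 578; orange ×10^3 → 578000 Ω.
Series: 383000 + 578000 = 961000 Ω.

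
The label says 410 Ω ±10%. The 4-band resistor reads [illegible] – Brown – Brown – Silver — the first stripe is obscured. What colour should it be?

yellow

410 Ω = 41 × 10^1.
The first band gives digit 4 of the significand, and 4 is yellow.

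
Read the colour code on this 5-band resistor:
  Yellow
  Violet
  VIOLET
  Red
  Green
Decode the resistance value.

47700 Ω

Yellow → 4 (first significant figure)
Violet → 7 (second significant figure)
Violet → 7 (third significant figure)
Red → ×10^2 multiplier
477 × 100 = 47700 Ω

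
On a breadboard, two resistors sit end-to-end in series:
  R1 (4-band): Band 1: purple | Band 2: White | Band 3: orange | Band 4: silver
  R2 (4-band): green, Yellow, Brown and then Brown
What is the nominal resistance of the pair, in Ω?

R1: violet, white → 79; orange ×10^3 → 79000 Ω.
R2: green, yellow → 54; brown ×10 → 540 Ω.
Series: 79000 + 540 = 79540 Ω.

79540 Ω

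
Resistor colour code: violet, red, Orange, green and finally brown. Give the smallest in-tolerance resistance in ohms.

71577000 Ω

Violet → 7 (first significant figure)
Red → 2 (second significant figure)
Orange → 3 (third significant figure)
Green → ×10^5 multiplier
Brown → ±1% tolerance
723 × 100000 = 72300000 Ω
Smallest = 72300000 × (1 − 1/100) = 71577000 Ω.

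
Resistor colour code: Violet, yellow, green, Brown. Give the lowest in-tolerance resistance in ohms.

7326000 Ω

Violet → 7 (first significant figure)
Yellow → 4 (second significant figure)
Green → ×10^5 multiplier
Brown → ±1% tolerance
74 × 100000 = 7400000 Ω
Lowest = 7400000 × (1 − 1/100) = 7326000 Ω.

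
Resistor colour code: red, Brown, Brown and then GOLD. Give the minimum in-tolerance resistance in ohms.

199.5 Ω

Red → 2 (first significant figure)
Brown → 1 (second significant figure)
Brown → ×10 multiplier
Gold → ±5% tolerance
21 × 10 = 210 Ω
Minimum = 210 × (1 − 5/100) = 199.5 Ω.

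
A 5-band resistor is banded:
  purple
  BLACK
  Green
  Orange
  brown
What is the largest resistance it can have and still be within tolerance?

712050 Ω

Violet → 7 (first significant figure)
Black → 0 (second significant figure)
Green → 5 (third significant figure)
Orange → ×10^3 multiplier
Brown → ±1% tolerance
705 × 1000 = 705000 Ω
Largest = 705000 × (1 + 1/100) = 712050 Ω.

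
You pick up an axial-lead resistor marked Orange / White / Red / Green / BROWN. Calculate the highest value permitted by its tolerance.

39592000 Ω

Orange → 3 (first significant figure)
White → 9 (second significant figure)
Red → 2 (third significant figure)
Green → ×10^5 multiplier
Brown → ±1% tolerance
392 × 100000 = 39200000 Ω
Highest = 39200000 × (1 + 1/100) = 39592000 Ω.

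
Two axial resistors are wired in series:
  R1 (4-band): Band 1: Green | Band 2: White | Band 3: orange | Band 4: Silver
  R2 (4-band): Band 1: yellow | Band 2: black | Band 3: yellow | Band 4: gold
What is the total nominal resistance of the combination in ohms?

R1: green, white → 59; orange ×10^3 → 59000 Ω.
R2: yellow, black → 40; yellow ×10^4 → 400000 Ω.
Series: 59000 + 400000 = 459000 Ω.

459000 Ω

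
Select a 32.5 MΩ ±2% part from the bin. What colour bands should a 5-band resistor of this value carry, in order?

orange, red, green, green, red

32500000 Ω = 325 × 10^5.
3 → orange
2 → red
5 → green
Multiplier 10^5 → green.
±2% tolerance → red.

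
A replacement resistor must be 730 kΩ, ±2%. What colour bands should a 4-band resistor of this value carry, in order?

730000 Ω = 73 × 10^4.
7 → violet
3 → orange
Multiplier 10^4 → yellow.
±2% tolerance → red.

violet, orange, yellow, red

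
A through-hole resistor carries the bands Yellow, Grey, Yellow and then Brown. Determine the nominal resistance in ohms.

Yellow → 4 (first significant figure)
Grey → 8 (second significant figure)
Yellow → ×10^4 multiplier
48 × 10000 = 480000 Ω

480000 Ω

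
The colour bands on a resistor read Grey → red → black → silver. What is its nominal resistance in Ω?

82 Ω

Grey → 8 (first significant figure)
Red → 2 (second significant figure)
Black → ×1 multiplier
82 × 1 = 82 Ω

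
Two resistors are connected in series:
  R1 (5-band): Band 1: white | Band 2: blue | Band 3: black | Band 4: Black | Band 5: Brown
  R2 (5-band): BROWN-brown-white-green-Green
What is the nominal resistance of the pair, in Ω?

11900960 Ω

R1: white, blue, black → 960; black ×1 → 960 Ω.
R2: brown, brown, white → 119; green ×10^5 → 11900000 Ω.
Series: 960 + 11900000 = 11900960 Ω.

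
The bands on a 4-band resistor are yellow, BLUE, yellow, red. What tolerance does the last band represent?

±2%

The last band, red, is the tolerance band.
Red corresponds to ±2%.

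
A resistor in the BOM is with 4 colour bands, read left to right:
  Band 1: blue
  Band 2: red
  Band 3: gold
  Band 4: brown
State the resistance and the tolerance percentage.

6.2 Ω ±1%

Blue → 6 (first significant figure)
Red → 2 (second significant figure)
Gold → ×0.1 multiplier
Brown → ±1% tolerance
62 × 0.1 = 6.2 Ω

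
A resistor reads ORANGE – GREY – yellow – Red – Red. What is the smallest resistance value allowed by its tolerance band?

37632 Ω

Orange → 3 (first significant figure)
Grey → 8 (second significant figure)
Yellow → 4 (third significant figure)
Red → ×10^2 multiplier
Red → ±2% tolerance
384 × 100 = 38400 Ω
Smallest = 38400 × (1 − 2/100) = 37632 Ω.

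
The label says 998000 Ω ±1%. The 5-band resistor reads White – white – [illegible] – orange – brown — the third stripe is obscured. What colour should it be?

grey

998000 Ω = 998 × 10^3.
The third band gives digit 8 of the significand, and 8 is grey.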